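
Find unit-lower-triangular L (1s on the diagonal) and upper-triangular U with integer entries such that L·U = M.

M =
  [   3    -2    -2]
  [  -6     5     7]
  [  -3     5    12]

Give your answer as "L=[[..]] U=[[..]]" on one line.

L=[[1,0,0],[-2,1,0],[-1,3,1]] U=[[3,-2,-2],[0,1,3],[0,0,1]]

  row1 -= -2·row0 → [0,1,3]
  row2 -= -1·row0 → [0,3,10]
  row2 -= 3·row1 → [0,0,1]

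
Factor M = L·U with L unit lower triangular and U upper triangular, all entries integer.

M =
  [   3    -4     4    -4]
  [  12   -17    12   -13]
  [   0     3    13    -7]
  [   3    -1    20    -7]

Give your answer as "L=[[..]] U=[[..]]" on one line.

L=[[1,0,0,0],[4,1,0,0],[0,-3,1,0],[1,-3,4,1]] U=[[3,-4,4,-4],[0,-1,-4,3],[0,0,1,2],[0,0,0,-2]]

  r1 -= 4·r0 → [0,-1,-4,3]
  r2 -= 0·r0 → [0,3,13,-7]
  r3 -= 1·r0 → [0,3,16,-3]
  r2 -= -3·r1 → [0,0,1,2]
  r3 -= -3·r1 → [0,0,4,6]
  r3 -= 4·r2 → [0,0,0,-2]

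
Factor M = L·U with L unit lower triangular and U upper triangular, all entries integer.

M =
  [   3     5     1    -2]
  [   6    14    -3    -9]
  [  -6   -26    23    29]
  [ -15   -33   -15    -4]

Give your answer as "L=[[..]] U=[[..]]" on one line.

L=[[1,0,0,0],[2,1,0,0],[-2,-4,1,0],[-5,-2,-4,1]] U=[[3,5,1,-2],[0,4,-5,-5],[0,0,5,5],[0,0,0,-4]]

  R1 -= 2·R0 → [0,4,-5,-5]
  R2 -= -2·R0 → [0,-16,25,25]
  R3 -= -5·R0 → [0,-8,-10,-14]
  R2 -= -4·R1 → [0,0,5,5]
  R3 -= -2·R1 → [0,0,-20,-24]
  R3 -= -4·R2 → [0,0,0,-4]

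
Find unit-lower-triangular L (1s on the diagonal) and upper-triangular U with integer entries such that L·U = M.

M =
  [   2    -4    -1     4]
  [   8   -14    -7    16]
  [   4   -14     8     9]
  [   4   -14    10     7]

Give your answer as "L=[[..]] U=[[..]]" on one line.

  r1 -= 4·r0 → [0,2,-3,0]
  r2 -= 2·r0 → [0,-6,10,1]
  r3 -= 2·r0 → [0,-6,12,-1]
  r2 -= -3·r1 → [0,0,1,1]
  r3 -= -3·r1 → [0,0,3,-1]
  r3 -= 3·r2 → [0,0,0,-4]

L=[[1,0,0,0],[4,1,0,0],[2,-3,1,0],[2,-3,3,1]] U=[[2,-4,-1,4],[0,2,-3,0],[0,0,1,1],[0,0,0,-4]]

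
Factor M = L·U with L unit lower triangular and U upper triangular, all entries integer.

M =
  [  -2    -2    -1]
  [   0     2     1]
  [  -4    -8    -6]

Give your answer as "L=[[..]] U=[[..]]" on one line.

  r1 -= 0·r0 → [0,2,1]
  r2 -= 2·r0 → [0,-4,-4]
  r2 -= -2·r1 → [0,0,-2]

L=[[1,0,0],[0,1,0],[2,-2,1]] U=[[-2,-2,-1],[0,2,1],[0,0,-2]]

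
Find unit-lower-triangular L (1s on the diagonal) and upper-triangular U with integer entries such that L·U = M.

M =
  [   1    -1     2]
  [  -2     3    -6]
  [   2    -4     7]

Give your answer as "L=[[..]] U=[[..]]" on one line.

  R1 -= -2·R0 → [0,1,-2]
  R2 -= 2·R0 → [0,-2,3]
  R2 -= -2·R1 → [0,0,-1]

L=[[1,0,0],[-2,1,0],[2,-2,1]] U=[[1,-1,2],[0,1,-2],[0,0,-1]]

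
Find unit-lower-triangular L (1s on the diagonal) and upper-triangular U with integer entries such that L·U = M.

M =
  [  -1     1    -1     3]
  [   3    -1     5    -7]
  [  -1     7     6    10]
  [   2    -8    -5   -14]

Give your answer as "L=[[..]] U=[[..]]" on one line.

L=[[1,0,0,0],[-3,1,0,0],[1,3,1,0],[-2,-3,-1,1]] U=[[-1,1,-1,3],[0,2,2,2],[0,0,1,1],[0,0,0,-1]]

  row1 -= -3·row0 → [0,2,2,2]
  row2 -= 1·row0 → [0,6,7,7]
  row3 -= -2·row0 → [0,-6,-7,-8]
  row2 -= 3·row1 → [0,0,1,1]
  row3 -= -3·row1 → [0,0,-1,-2]
  row3 -= -1·row2 → [0,0,0,-1]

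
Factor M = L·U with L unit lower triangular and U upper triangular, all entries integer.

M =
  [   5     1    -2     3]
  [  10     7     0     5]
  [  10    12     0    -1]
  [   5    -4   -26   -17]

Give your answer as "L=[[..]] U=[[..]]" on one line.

  row1 -= 2·row0 → [0,5,4,-1]
  row2 -= 2·row0 → [0,10,4,-7]
  row3 -= 1·row0 → [0,-5,-24,-20]
  row2 -= 2·row1 → [0,0,-4,-5]
  row3 -= -1·row1 → [0,0,-20,-21]
  row3 -= 5·row2 → [0,0,0,4]

L=[[1,0,0,0],[2,1,0,0],[2,2,1,0],[1,-1,5,1]] U=[[5,1,-2,3],[0,5,4,-1],[0,0,-4,-5],[0,0,0,4]]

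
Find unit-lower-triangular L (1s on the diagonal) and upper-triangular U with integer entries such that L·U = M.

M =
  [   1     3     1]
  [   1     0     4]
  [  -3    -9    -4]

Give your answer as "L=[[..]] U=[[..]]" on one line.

L=[[1,0,0],[1,1,0],[-3,0,1]] U=[[1,3,1],[0,-3,3],[0,0,-1]]

  row1 -= 1·row0 → [0,-3,3]
  row2 -= -3·row0 → [0,0,-1]
  row2 -= 0·row1 → [0,0,-1]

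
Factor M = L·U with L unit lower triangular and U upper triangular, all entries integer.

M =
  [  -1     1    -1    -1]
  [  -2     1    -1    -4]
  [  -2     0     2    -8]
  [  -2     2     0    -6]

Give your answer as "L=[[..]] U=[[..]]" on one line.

  R1 -= 2·R0 → [0,-1,1,-2]
  R2 -= 2·R0 → [0,-2,4,-6]
  R3 -= 2·R0 → [0,0,2,-4]
  R2 -= 2·R1 → [0,0,2,-2]
  R3 -= 0·R1 → [0,0,2,-4]
  R3 -= 1·R2 → [0,0,0,-2]

L=[[1,0,0,0],[2,1,0,0],[2,2,1,0],[2,0,1,1]] U=[[-1,1,-1,-1],[0,-1,1,-2],[0,0,2,-2],[0,0,0,-2]]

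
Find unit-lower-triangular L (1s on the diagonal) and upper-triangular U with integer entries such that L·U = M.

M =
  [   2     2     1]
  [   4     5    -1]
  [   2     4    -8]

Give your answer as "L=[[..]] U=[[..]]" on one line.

  R1 -= 2·R0 → [0,1,-3]
  R2 -= 1·R0 → [0,2,-9]
  R2 -= 2·R1 → [0,0,-3]

L=[[1,0,0],[2,1,0],[1,2,1]] U=[[2,2,1],[0,1,-3],[0,0,-3]]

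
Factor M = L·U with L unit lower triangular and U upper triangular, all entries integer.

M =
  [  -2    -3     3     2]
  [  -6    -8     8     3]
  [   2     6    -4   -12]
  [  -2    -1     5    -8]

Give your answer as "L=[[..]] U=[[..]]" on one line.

  R1 -= 3·R0 → [0,1,-1,-3]
  R2 -= -1·R0 → [0,3,-1,-10]
  R3 -= 1·R0 → [0,2,2,-10]
  R2 -= 3·R1 → [0,0,2,-1]
  R3 -= 2·R1 → [0,0,4,-4]
  R3 -= 2·R2 → [0,0,0,-2]

L=[[1,0,0,0],[3,1,0,0],[-1,3,1,0],[1,2,2,1]] U=[[-2,-3,3,2],[0,1,-1,-3],[0,0,2,-1],[0,0,0,-2]]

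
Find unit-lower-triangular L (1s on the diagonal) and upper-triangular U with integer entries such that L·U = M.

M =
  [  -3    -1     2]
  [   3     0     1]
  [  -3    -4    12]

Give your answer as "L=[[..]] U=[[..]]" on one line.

  R1 -= -1·R0 → [0,-1,3]
  R2 -= 1·R0 → [0,-3,10]
  R2 -= 3·R1 → [0,0,1]

L=[[1,0,0],[-1,1,0],[1,3,1]] U=[[-3,-1,2],[0,-1,3],[0,0,1]]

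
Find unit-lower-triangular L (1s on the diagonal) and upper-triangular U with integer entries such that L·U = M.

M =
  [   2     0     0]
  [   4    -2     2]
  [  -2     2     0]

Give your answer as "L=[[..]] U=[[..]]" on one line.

L=[[1,0,0],[2,1,0],[-1,-1,1]] U=[[2,0,0],[0,-2,2],[0,0,2]]

  row1 -= 2·row0 → [0,-2,2]
  row2 -= -1·row0 → [0,2,0]
  row2 -= -1·row1 → [0,0,2]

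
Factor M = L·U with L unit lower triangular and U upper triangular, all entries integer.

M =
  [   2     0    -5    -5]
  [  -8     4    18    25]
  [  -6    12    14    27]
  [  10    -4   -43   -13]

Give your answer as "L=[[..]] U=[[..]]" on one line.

L=[[1,0,0,0],[-4,1,0,0],[-3,3,1,0],[5,-1,-4,1]] U=[[2,0,-5,-5],[0,4,-2,5],[0,0,5,-3],[0,0,0,5]]

  R1 -= -4·R0 → [0,4,-2,5]
  R2 -= -3·R0 → [0,12,-1,12]
  R3 -= 5·R0 → [0,-4,-18,12]
  R2 -= 3·R1 → [0,0,5,-3]
  R3 -= -1·R1 → [0,0,-20,17]
  R3 -= -4·R2 → [0,0,0,5]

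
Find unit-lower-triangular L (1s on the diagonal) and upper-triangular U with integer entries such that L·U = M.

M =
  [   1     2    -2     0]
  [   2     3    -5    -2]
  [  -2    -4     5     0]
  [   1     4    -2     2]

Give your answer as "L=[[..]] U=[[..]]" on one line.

  row1 -= 2·row0 → [0,-1,-1,-2]
  row2 -= -2·row0 → [0,0,1,0]
  row3 -= 1·row0 → [0,2,0,2]
  row2 -= 0·row1 → [0,0,1,0]
  row3 -= -2·row1 → [0,0,-2,-2]
  row3 -= -2·row2 → [0,0,0,-2]

L=[[1,0,0,0],[2,1,0,0],[-2,0,1,0],[1,-2,-2,1]] U=[[1,2,-2,0],[0,-1,-1,-2],[0,0,1,0],[0,0,0,-2]]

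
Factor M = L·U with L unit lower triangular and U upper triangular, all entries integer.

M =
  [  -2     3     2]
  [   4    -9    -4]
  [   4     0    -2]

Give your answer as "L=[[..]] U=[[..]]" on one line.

  R1 -= -2·R0 → [0,-3,0]
  R2 -= -2·R0 → [0,6,2]
  R2 -= -2·R1 → [0,0,2]

L=[[1,0,0],[-2,1,0],[-2,-2,1]] U=[[-2,3,2],[0,-3,0],[0,0,2]]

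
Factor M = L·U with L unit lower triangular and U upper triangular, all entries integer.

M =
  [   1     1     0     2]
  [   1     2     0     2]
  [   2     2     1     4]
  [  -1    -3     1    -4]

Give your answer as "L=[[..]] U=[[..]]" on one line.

L=[[1,0,0,0],[1,1,0,0],[2,0,1,0],[-1,-2,1,1]] U=[[1,1,0,2],[0,1,0,0],[0,0,1,0],[0,0,0,-2]]

  r1 -= 1·r0 → [0,1,0,0]
  r2 -= 2·r0 → [0,0,1,0]
  r3 -= -1·r0 → [0,-2,1,-2]
  r2 -= 0·r1 → [0,0,1,0]
  r3 -= -2·r1 → [0,0,1,-2]
  r3 -= 1·r2 → [0,0,0,-2]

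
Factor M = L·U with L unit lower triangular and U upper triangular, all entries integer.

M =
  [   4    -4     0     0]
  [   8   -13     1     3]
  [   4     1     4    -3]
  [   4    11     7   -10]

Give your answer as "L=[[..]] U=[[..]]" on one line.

  r1 -= 2·r0 → [0,-5,1,3]
  r2 -= 1·r0 → [0,5,4,-3]
  r3 -= 1·r0 → [0,15,7,-10]
  r2 -= -1·r1 → [0,0,5,0]
  r3 -= -3·r1 → [0,0,10,-1]
  r3 -= 2·r2 → [0,0,0,-1]

L=[[1,0,0,0],[2,1,0,0],[1,-1,1,0],[1,-3,2,1]] U=[[4,-4,0,0],[0,-5,1,3],[0,0,5,0],[0,0,0,-1]]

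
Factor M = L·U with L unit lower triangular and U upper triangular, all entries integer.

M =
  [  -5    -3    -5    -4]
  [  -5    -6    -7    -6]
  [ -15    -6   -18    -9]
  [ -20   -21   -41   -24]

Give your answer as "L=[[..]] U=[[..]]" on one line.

L=[[1,0,0,0],[1,1,0,0],[3,-1,1,0],[4,3,3,1]] U=[[-5,-3,-5,-4],[0,-3,-2,-2],[0,0,-5,1],[0,0,0,-5]]

  R1 -= 1·R0 → [0,-3,-2,-2]
  R2 -= 3·R0 → [0,3,-3,3]
  R3 -= 4·R0 → [0,-9,-21,-8]
  R2 -= -1·R1 → [0,0,-5,1]
  R3 -= 3·R1 → [0,0,-15,-2]
  R3 -= 3·R2 → [0,0,0,-5]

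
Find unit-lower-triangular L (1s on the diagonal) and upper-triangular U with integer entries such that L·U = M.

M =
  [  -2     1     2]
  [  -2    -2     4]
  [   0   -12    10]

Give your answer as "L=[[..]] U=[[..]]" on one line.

  R1 -= 1·R0 → [0,-3,2]
  R2 -= 0·R0 → [0,-12,10]
  R2 -= 4·R1 → [0,0,2]

L=[[1,0,0],[1,1,0],[0,4,1]] U=[[-2,1,2],[0,-3,2],[0,0,2]]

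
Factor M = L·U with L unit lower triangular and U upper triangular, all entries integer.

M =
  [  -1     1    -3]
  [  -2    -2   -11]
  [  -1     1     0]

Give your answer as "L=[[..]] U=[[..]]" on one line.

L=[[1,0,0],[2,1,0],[1,0,1]] U=[[-1,1,-3],[0,-4,-5],[0,0,3]]

  R1 -= 2·R0 → [0,-4,-5]
  R2 -= 1·R0 → [0,0,3]
  R2 -= 0·R1 → [0,0,3]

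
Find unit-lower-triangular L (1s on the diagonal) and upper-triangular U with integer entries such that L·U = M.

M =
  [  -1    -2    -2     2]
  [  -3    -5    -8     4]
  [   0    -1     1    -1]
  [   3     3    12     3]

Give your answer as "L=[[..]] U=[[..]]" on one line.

L=[[1,0,0,0],[3,1,0,0],[0,-1,1,0],[-3,-3,0,1]] U=[[-1,-2,-2,2],[0,1,-2,-2],[0,0,-1,-3],[0,0,0,3]]

  row1 -= 3·row0 → [0,1,-2,-2]
  row2 -= 0·row0 → [0,-1,1,-1]
  row3 -= -3·row0 → [0,-3,6,9]
  row2 -= -1·row1 → [0,0,-1,-3]
  row3 -= -3·row1 → [0,0,0,3]
  row3 -= 0·row2 → [0,0,0,3]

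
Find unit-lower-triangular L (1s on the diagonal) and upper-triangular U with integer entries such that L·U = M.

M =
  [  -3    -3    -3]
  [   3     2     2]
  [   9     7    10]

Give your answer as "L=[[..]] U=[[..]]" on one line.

L=[[1,0,0],[-1,1,0],[-3,2,1]] U=[[-3,-3,-3],[0,-1,-1],[0,0,3]]

  r1 -= -1·r0 → [0,-1,-1]
  r2 -= -3·r0 → [0,-2,1]
  r2 -= 2·r1 → [0,0,3]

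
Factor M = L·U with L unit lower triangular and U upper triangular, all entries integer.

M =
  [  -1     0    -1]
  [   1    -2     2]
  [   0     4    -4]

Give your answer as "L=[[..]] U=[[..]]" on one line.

  R1 -= -1·R0 → [0,-2,1]
  R2 -= 0·R0 → [0,4,-4]
  R2 -= -2·R1 → [0,0,-2]

L=[[1,0,0],[-1,1,0],[0,-2,1]] U=[[-1,0,-1],[0,-2,1],[0,0,-2]]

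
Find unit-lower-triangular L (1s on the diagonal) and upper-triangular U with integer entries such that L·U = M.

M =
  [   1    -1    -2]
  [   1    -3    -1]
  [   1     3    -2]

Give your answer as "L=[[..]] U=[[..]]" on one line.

L=[[1,0,0],[1,1,0],[1,-2,1]] U=[[1,-1,-2],[0,-2,1],[0,0,2]]

  r1 -= 1·r0 → [0,-2,1]
  r2 -= 1·r0 → [0,4,0]
  r2 -= -2·r1 → [0,0,2]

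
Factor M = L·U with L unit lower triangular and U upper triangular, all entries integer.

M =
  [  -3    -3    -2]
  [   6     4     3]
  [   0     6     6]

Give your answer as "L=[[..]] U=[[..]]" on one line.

L=[[1,0,0],[-2,1,0],[0,-3,1]] U=[[-3,-3,-2],[0,-2,-1],[0,0,3]]

  R1 -= -2·R0 → [0,-2,-1]
  R2 -= 0·R0 → [0,6,6]
  R2 -= -3·R1 → [0,0,3]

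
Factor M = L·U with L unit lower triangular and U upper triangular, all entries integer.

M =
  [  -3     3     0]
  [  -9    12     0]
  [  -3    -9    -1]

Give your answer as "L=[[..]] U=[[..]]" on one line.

L=[[1,0,0],[3,1,0],[1,-4,1]] U=[[-3,3,0],[0,3,0],[0,0,-1]]

  r1 -= 3·r0 → [0,3,0]
  r2 -= 1·r0 → [0,-12,-1]
  r2 -= -4·r1 → [0,0,-1]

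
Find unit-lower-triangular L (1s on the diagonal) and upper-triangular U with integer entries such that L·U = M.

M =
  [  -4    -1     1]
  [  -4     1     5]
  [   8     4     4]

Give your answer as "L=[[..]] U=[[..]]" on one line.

L=[[1,0,0],[1,1,0],[-2,1,1]] U=[[-4,-1,1],[0,2,4],[0,0,2]]

  R1 -= 1·R0 → [0,2,4]
  R2 -= -2·R0 → [0,2,6]
  R2 -= 1·R1 → [0,0,2]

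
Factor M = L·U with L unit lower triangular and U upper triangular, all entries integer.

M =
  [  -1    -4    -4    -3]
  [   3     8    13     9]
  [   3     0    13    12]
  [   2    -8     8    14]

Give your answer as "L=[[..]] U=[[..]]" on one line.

L=[[1,0,0,0],[-3,1,0,0],[-3,3,1,0],[-2,4,2,1]] U=[[-1,-4,-4,-3],[0,-4,1,0],[0,0,-2,3],[0,0,0,2]]

  row1 -= -3·row0 → [0,-4,1,0]
  row2 -= -3·row0 → [0,-12,1,3]
  row3 -= -2·row0 → [0,-16,0,8]
  row2 -= 3·row1 → [0,0,-2,3]
  row3 -= 4·row1 → [0,0,-4,8]
  row3 -= 2·row2 → [0,0,0,2]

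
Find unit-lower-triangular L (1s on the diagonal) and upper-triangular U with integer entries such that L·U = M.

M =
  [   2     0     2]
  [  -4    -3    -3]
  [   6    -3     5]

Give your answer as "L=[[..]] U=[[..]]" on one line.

L=[[1,0,0],[-2,1,0],[3,1,1]] U=[[2,0,2],[0,-3,1],[0,0,-2]]

  R1 -= -2·R0 → [0,-3,1]
  R2 -= 3·R0 → [0,-3,-1]
  R2 -= 1·R1 → [0,0,-2]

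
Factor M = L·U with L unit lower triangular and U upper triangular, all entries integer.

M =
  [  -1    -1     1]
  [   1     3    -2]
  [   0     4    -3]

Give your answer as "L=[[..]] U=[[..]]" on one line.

  R1 -= -1·R0 → [0,2,-1]
  R2 -= 0·R0 → [0,4,-3]
  R2 -= 2·R1 → [0,0,-1]

L=[[1,0,0],[-1,1,0],[0,2,1]] U=[[-1,-1,1],[0,2,-1],[0,0,-1]]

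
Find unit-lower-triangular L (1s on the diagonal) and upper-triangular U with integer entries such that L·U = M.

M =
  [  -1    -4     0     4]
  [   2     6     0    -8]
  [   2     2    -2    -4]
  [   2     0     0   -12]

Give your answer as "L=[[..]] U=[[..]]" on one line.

  row1 -= -2·row0 → [0,-2,0,0]
  row2 -= -2·row0 → [0,-6,-2,4]
  row3 -= -2·row0 → [0,-8,0,-4]
  row2 -= 3·row1 → [0,0,-2,4]
  row3 -= 4·row1 → [0,0,0,-4]
  row3 -= 0·row2 → [0,0,0,-4]

L=[[1,0,0,0],[-2,1,0,0],[-2,3,1,0],[-2,4,0,1]] U=[[-1,-4,0,4],[0,-2,0,0],[0,0,-2,4],[0,0,0,-4]]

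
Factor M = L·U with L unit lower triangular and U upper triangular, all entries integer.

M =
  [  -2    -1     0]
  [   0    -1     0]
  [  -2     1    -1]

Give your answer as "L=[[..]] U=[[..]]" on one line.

L=[[1,0,0],[0,1,0],[1,-2,1]] U=[[-2,-1,0],[0,-1,0],[0,0,-1]]

  R1 -= 0·R0 → [0,-1,0]
  R2 -= 1·R0 → [0,2,-1]
  R2 -= -2·R1 → [0,0,-1]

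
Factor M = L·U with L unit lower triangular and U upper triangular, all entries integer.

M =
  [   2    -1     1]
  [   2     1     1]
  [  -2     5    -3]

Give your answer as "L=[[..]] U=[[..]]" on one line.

  R1 -= 1·R0 → [0,2,0]
  R2 -= -1·R0 → [0,4,-2]
  R2 -= 2·R1 → [0,0,-2]

L=[[1,0,0],[1,1,0],[-1,2,1]] U=[[2,-1,1],[0,2,0],[0,0,-2]]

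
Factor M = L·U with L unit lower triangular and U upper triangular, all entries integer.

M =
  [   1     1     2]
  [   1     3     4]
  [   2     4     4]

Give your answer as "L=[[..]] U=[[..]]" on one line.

  row1 -= 1·row0 → [0,2,2]
  row2 -= 2·row0 → [0,2,0]
  row2 -= 1·row1 → [0,0,-2]

L=[[1,0,0],[1,1,0],[2,1,1]] U=[[1,1,2],[0,2,2],[0,0,-2]]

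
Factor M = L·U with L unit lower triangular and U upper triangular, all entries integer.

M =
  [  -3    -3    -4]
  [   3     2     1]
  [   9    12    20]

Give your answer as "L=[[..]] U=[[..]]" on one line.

L=[[1,0,0],[-1,1,0],[-3,-3,1]] U=[[-3,-3,-4],[0,-1,-3],[0,0,-1]]

  r1 -= -1·r0 → [0,-1,-3]
  r2 -= -3·r0 → [0,3,8]
  r2 -= -3·r1 → [0,0,-1]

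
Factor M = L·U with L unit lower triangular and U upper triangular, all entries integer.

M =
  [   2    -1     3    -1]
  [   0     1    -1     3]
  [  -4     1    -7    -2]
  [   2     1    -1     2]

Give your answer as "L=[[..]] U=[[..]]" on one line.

L=[[1,0,0,0],[0,1,0,0],[-2,-1,1,0],[1,2,1,1]] U=[[2,-1,3,-1],[0,1,-1,3],[0,0,-2,-1],[0,0,0,-2]]

  R1 -= 0·R0 → [0,1,-1,3]
  R2 -= -2·R0 → [0,-1,-1,-4]
  R3 -= 1·R0 → [0,2,-4,3]
  R2 -= -1·R1 → [0,0,-2,-1]
  R3 -= 2·R1 → [0,0,-2,-3]
  R3 -= 1·R2 → [0,0,0,-2]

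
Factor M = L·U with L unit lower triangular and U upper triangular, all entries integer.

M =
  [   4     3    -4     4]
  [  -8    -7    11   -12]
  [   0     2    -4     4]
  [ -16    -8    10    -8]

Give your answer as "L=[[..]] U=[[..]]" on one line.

L=[[1,0,0,0],[-2,1,0,0],[0,-2,1,0],[-4,-4,3,1]] U=[[4,3,-4,4],[0,-1,3,-4],[0,0,2,-4],[0,0,0,4]]

  r1 -= -2·r0 → [0,-1,3,-4]
  r2 -= 0·r0 → [0,2,-4,4]
  r3 -= -4·r0 → [0,4,-6,8]
  r2 -= -2·r1 → [0,0,2,-4]
  r3 -= -4·r1 → [0,0,6,-8]
  r3 -= 3·r2 → [0,0,0,4]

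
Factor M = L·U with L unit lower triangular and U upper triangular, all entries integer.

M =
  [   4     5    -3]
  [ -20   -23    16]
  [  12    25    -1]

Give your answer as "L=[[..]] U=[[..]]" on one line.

  row1 -= -5·row0 → [0,2,1]
  row2 -= 3·row0 → [0,10,8]
  row2 -= 5·row1 → [0,0,3]

L=[[1,0,0],[-5,1,0],[3,5,1]] U=[[4,5,-3],[0,2,1],[0,0,3]]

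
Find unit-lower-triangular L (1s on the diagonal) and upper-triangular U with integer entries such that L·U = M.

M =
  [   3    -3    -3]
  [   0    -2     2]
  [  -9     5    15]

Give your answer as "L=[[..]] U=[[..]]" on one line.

L=[[1,0,0],[0,1,0],[-3,2,1]] U=[[3,-3,-3],[0,-2,2],[0,0,2]]

  r1 -= 0·r0 → [0,-2,2]
  r2 -= -3·r0 → [0,-4,6]
  r2 -= 2·r1 → [0,0,2]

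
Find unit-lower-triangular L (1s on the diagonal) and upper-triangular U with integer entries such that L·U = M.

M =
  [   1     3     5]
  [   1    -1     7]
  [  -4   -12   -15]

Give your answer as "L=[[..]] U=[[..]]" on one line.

  r1 -= 1·r0 → [0,-4,2]
  r2 -= -4·r0 → [0,0,5]
  r2 -= 0·r1 → [0,0,5]

L=[[1,0,0],[1,1,0],[-4,0,1]] U=[[1,3,5],[0,-4,2],[0,0,5]]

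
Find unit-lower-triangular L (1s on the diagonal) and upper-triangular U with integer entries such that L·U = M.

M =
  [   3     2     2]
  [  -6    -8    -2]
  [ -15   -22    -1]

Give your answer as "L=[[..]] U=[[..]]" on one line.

  r1 -= -2·r0 → [0,-4,2]
  r2 -= -5·r0 → [0,-12,9]
  r2 -= 3·r1 → [0,0,3]

L=[[1,0,0],[-2,1,0],[-5,3,1]] U=[[3,2,2],[0,-4,2],[0,0,3]]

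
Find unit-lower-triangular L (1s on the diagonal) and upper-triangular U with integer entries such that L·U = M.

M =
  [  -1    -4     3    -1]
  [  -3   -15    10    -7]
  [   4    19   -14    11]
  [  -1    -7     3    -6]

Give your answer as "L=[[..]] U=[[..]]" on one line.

  r1 -= 3·r0 → [0,-3,1,-4]
  r2 -= -4·r0 → [0,3,-2,7]
  r3 -= 1·r0 → [0,-3,0,-5]
  r2 -= -1·r1 → [0,0,-1,3]
  r3 -= 1·r1 → [0,0,-1,-1]
  r3 -= 1·r2 → [0,0,0,-4]

L=[[1,0,0,0],[3,1,0,0],[-4,-1,1,0],[1,1,1,1]] U=[[-1,-4,3,-1],[0,-3,1,-4],[0,0,-1,3],[0,0,0,-4]]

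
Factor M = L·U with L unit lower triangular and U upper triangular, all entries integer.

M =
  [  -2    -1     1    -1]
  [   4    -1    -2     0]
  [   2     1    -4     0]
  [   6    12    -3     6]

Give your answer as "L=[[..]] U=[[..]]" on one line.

  R1 -= -2·R0 → [0,-3,0,-2]
  R2 -= -1·R0 → [0,0,-3,-1]
  R3 -= -3·R0 → [0,9,0,3]
  R2 -= 0·R1 → [0,0,-3,-1]
  R3 -= -3·R1 → [0,0,0,-3]
  R3 -= 0·R2 → [0,0,0,-3]

L=[[1,0,0,0],[-2,1,0,0],[-1,0,1,0],[-3,-3,0,1]] U=[[-2,-1,1,-1],[0,-3,0,-2],[0,0,-3,-1],[0,0,0,-3]]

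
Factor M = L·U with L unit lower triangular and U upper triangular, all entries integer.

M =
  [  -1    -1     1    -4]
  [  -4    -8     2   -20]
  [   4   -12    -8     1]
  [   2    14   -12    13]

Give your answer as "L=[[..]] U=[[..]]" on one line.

  row1 -= 4·row0 → [0,-4,-2,-4]
  row2 -= -4·row0 → [0,-16,-4,-15]
  row3 -= -2·row0 → [0,12,-10,5]
  row2 -= 4·row1 → [0,0,4,1]
  row3 -= -3·row1 → [0,0,-16,-7]
  row3 -= -4·row2 → [0,0,0,-3]

L=[[1,0,0,0],[4,1,0,0],[-4,4,1,0],[-2,-3,-4,1]] U=[[-1,-1,1,-4],[0,-4,-2,-4],[0,0,4,1],[0,0,0,-3]]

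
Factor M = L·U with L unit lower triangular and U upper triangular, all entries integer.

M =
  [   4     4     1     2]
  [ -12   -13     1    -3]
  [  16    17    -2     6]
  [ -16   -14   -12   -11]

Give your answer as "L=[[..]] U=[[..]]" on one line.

  R1 -= -3·R0 → [0,-1,4,3]
  R2 -= 4·R0 → [0,1,-6,-2]
  R3 -= -4·R0 → [0,2,-8,-3]
  R2 -= -1·R1 → [0,0,-2,1]
  R3 -= -2·R1 → [0,0,0,3]
  R3 -= 0·R2 → [0,0,0,3]

L=[[1,0,0,0],[-3,1,0,0],[4,-1,1,0],[-4,-2,0,1]] U=[[4,4,1,2],[0,-1,4,3],[0,0,-2,1],[0,0,0,3]]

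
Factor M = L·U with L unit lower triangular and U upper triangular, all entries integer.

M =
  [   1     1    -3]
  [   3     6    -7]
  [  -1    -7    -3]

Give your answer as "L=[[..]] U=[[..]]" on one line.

  row1 -= 3·row0 → [0,3,2]
  row2 -= -1·row0 → [0,-6,-6]
  row2 -= -2·row1 → [0,0,-2]

L=[[1,0,0],[3,1,0],[-1,-2,1]] U=[[1,1,-3],[0,3,2],[0,0,-2]]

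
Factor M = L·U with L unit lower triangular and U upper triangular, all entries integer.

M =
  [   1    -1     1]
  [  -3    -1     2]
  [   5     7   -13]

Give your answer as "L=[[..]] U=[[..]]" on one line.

  row1 -= -3·row0 → [0,-4,5]
  row2 -= 5·row0 → [0,12,-18]
  row2 -= -3·row1 → [0,0,-3]

L=[[1,0,0],[-3,1,0],[5,-3,1]] U=[[1,-1,1],[0,-4,5],[0,0,-3]]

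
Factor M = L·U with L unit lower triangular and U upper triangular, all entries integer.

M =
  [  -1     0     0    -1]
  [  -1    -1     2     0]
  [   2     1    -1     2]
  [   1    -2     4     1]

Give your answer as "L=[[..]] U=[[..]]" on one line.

  row1 -= 1·row0 → [0,-1,2,1]
  row2 -= -2·row0 → [0,1,-1,0]
  row3 -= -1·row0 → [0,-2,4,0]
  row2 -= -1·row1 → [0,0,1,1]
  row3 -= 2·row1 → [0,0,0,-2]
  row3 -= 0·row2 → [0,0,0,-2]

L=[[1,0,0,0],[1,1,0,0],[-2,-1,1,0],[-1,2,0,1]] U=[[-1,0,0,-1],[0,-1,2,1],[0,0,1,1],[0,0,0,-2]]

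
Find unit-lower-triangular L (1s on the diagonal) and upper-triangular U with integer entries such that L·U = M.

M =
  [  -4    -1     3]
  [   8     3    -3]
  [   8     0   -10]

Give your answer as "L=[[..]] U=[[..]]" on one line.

L=[[1,0,0],[-2,1,0],[-2,-2,1]] U=[[-4,-1,3],[0,1,3],[0,0,2]]

  row1 -= -2·row0 → [0,1,3]
  row2 -= -2·row0 → [0,-2,-4]
  row2 -= -2·row1 → [0,0,2]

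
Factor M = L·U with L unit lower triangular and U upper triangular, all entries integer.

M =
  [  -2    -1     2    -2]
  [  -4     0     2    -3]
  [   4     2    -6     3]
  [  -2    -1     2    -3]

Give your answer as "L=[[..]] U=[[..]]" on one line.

  R1 -= 2·R0 → [0,2,-2,1]
  R2 -= -2·R0 → [0,0,-2,-1]
  R3 -= 1·R0 → [0,0,0,-1]
  R2 -= 0·R1 → [0,0,-2,-1]
  R3 -= 0·R1 → [0,0,0,-1]
  R3 -= 0·R2 → [0,0,0,-1]

L=[[1,0,0,0],[2,1,0,0],[-2,0,1,0],[1,0,0,1]] U=[[-2,-1,2,-2],[0,2,-2,1],[0,0,-2,-1],[0,0,0,-1]]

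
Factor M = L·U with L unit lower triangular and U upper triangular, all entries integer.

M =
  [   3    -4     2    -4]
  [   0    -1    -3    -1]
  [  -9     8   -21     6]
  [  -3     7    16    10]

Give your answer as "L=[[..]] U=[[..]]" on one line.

L=[[1,0,0,0],[0,1,0,0],[-3,4,1,0],[-1,-3,-3,1]] U=[[3,-4,2,-4],[0,-1,-3,-1],[0,0,-3,-2],[0,0,0,-3]]

  row1 -= 0·row0 → [0,-1,-3,-1]
  row2 -= -3·row0 → [0,-4,-15,-6]
  row3 -= -1·row0 → [0,3,18,6]
  row2 -= 4·row1 → [0,0,-3,-2]
  row3 -= -3·row1 → [0,0,9,3]
  row3 -= -3·row2 → [0,0,0,-3]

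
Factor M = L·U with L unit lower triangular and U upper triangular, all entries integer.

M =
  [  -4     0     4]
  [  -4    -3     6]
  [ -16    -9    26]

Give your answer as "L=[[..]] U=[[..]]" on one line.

  r1 -= 1·r0 → [0,-3,2]
  r2 -= 4·r0 → [0,-9,10]
  r2 -= 3·r1 → [0,0,4]

L=[[1,0,0],[1,1,0],[4,3,1]] U=[[-4,0,4],[0,-3,2],[0,0,4]]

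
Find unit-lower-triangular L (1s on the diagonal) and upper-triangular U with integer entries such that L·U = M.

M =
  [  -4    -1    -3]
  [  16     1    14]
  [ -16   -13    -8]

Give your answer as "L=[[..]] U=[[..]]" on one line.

  row1 -= -4·row0 → [0,-3,2]
  row2 -= 4·row0 → [0,-9,4]
  row2 -= 3·row1 → [0,0,-2]

L=[[1,0,0],[-4,1,0],[4,3,1]] U=[[-4,-1,-3],[0,-3,2],[0,0,-2]]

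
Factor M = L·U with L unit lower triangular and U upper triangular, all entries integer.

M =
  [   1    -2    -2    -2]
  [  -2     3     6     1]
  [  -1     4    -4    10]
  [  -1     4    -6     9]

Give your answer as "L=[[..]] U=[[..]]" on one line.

L=[[1,0,0,0],[-2,1,0,0],[-1,-2,1,0],[-1,-2,2,1]] U=[[1,-2,-2,-2],[0,-1,2,-3],[0,0,-2,2],[0,0,0,-3]]

  R1 -= -2·R0 → [0,-1,2,-3]
  R2 -= -1·R0 → [0,2,-6,8]
  R3 -= -1·R0 → [0,2,-8,7]
  R2 -= -2·R1 → [0,0,-2,2]
  R3 -= -2·R1 → [0,0,-4,1]
  R3 -= 2·R2 → [0,0,0,-3]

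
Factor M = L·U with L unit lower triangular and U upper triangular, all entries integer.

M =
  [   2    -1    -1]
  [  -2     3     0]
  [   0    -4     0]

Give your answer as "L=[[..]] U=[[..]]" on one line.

L=[[1,0,0],[-1,1,0],[0,-2,1]] U=[[2,-1,-1],[0,2,-1],[0,0,-2]]

  r1 -= -1·r0 → [0,2,-1]
  r2 -= 0·r0 → [0,-4,0]
  r2 -= -2·r1 → [0,0,-2]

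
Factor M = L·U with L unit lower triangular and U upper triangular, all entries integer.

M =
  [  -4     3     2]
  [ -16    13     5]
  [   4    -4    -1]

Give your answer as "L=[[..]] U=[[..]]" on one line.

L=[[1,0,0],[4,1,0],[-1,-1,1]] U=[[-4,3,2],[0,1,-3],[0,0,-2]]

  R1 -= 4·R0 → [0,1,-3]
  R2 -= -1·R0 → [0,-1,1]
  R2 -= -1·R1 → [0,0,-2]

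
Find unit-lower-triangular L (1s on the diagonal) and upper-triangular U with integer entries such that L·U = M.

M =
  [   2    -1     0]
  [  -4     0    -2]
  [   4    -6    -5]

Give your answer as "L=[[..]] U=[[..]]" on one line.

L=[[1,0,0],[-2,1,0],[2,2,1]] U=[[2,-1,0],[0,-2,-2],[0,0,-1]]

  r1 -= -2·r0 → [0,-2,-2]
  r2 -= 2·r0 → [0,-4,-5]
  r2 -= 2·r1 → [0,0,-1]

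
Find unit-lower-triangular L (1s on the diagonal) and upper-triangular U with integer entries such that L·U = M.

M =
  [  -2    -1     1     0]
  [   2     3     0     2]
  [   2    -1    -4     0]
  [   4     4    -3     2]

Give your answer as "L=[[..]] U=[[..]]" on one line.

L=[[1,0,0,0],[-1,1,0,0],[-1,-1,1,0],[-2,1,1,1]] U=[[-2,-1,1,0],[0,2,1,2],[0,0,-2,2],[0,0,0,-2]]

  row1 -= -1·row0 → [0,2,1,2]
  row2 -= -1·row0 → [0,-2,-3,0]
  row3 -= -2·row0 → [0,2,-1,2]
  row2 -= -1·row1 → [0,0,-2,2]
  row3 -= 1·row1 → [0,0,-2,0]
  row3 -= 1·row2 → [0,0,0,-2]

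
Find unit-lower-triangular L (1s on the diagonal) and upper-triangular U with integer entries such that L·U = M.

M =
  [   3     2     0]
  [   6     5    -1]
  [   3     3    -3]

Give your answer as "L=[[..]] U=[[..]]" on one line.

  r1 -= 2·r0 → [0,1,-1]
  r2 -= 1·r0 → [0,1,-3]
  r2 -= 1·r1 → [0,0,-2]

L=[[1,0,0],[2,1,0],[1,1,1]] U=[[3,2,0],[0,1,-1],[0,0,-2]]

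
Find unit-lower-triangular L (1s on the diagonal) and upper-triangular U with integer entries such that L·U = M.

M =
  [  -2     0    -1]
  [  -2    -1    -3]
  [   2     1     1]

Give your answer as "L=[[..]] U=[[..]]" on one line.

L=[[1,0,0],[1,1,0],[-1,-1,1]] U=[[-2,0,-1],[0,-1,-2],[0,0,-2]]

  r1 -= 1·r0 → [0,-1,-2]
  r2 -= -1·r0 → [0,1,0]
  r2 -= -1·r1 → [0,0,-2]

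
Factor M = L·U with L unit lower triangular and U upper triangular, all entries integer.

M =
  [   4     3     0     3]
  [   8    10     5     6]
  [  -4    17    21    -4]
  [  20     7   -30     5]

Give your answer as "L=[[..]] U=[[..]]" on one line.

  row1 -= 2·row0 → [0,4,5,0]
  row2 -= -1·row0 → [0,20,21,-1]
  row3 -= 5·row0 → [0,-8,-30,-10]
  row2 -= 5·row1 → [0,0,-4,-1]
  row3 -= -2·row1 → [0,0,-20,-10]
  row3 -= 5·row2 → [0,0,0,-5]

L=[[1,0,0,0],[2,1,0,0],[-1,5,1,0],[5,-2,5,1]] U=[[4,3,0,3],[0,4,5,0],[0,0,-4,-1],[0,0,0,-5]]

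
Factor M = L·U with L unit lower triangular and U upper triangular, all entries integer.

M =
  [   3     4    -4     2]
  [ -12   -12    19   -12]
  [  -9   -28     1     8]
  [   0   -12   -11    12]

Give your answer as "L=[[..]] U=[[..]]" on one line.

  row1 -= -4·row0 → [0,4,3,-4]
  row2 -= -3·row0 → [0,-16,-11,14]
  row3 -= 0·row0 → [0,-12,-11,12]
  row2 -= -4·row1 → [0,0,1,-2]
  row3 -= -3·row1 → [0,0,-2,0]
  row3 -= -2·row2 → [0,0,0,-4]

L=[[1,0,0,0],[-4,1,0,0],[-3,-4,1,0],[0,-3,-2,1]] U=[[3,4,-4,2],[0,4,3,-4],[0,0,1,-2],[0,0,0,-4]]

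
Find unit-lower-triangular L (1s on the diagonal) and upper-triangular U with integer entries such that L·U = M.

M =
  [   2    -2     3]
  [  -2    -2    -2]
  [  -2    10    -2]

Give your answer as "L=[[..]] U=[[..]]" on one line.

  r1 -= -1·r0 → [0,-4,1]
  r2 -= -1·r0 → [0,8,1]
  r2 -= -2·r1 → [0,0,3]

L=[[1,0,0],[-1,1,0],[-1,-2,1]] U=[[2,-2,3],[0,-4,1],[0,0,3]]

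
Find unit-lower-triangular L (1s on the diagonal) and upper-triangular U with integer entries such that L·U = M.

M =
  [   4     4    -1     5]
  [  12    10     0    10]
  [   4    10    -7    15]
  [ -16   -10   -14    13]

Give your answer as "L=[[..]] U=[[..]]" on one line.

  r1 -= 3·r0 → [0,-2,3,-5]
  r2 -= 1·r0 → [0,6,-6,10]
  r3 -= -4·r0 → [0,6,-18,33]
  r2 -= -3·r1 → [0,0,3,-5]
  r3 -= -3·r1 → [0,0,-9,18]
  r3 -= -3·r2 → [0,0,0,3]

L=[[1,0,0,0],[3,1,0,0],[1,-3,1,0],[-4,-3,-3,1]] U=[[4,4,-1,5],[0,-2,3,-5],[0,0,3,-5],[0,0,0,3]]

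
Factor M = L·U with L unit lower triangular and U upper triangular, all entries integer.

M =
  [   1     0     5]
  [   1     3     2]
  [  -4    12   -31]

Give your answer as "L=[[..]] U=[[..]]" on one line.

  r1 -= 1·r0 → [0,3,-3]
  r2 -= -4·r0 → [0,12,-11]
  r2 -= 4·r1 → [0,0,1]

L=[[1,0,0],[1,1,0],[-4,4,1]] U=[[1,0,5],[0,3,-3],[0,0,1]]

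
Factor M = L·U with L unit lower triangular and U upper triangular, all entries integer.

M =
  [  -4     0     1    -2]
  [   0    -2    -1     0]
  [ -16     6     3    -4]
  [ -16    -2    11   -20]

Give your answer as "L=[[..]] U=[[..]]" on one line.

L=[[1,0,0,0],[0,1,0,0],[4,-3,1,0],[4,1,-2,1]] U=[[-4,0,1,-2],[0,-2,-1,0],[0,0,-4,4],[0,0,0,-4]]

  r1 -= 0·r0 → [0,-2,-1,0]
  r2 -= 4·r0 → [0,6,-1,4]
  r3 -= 4·r0 → [0,-2,7,-12]
  r2 -= -3·r1 → [0,0,-4,4]
  r3 -= 1·r1 → [0,0,8,-12]
  r3 -= -2·r2 → [0,0,0,-4]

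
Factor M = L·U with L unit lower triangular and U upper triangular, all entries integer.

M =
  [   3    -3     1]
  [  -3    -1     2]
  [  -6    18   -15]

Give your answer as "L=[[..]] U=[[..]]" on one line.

L=[[1,0,0],[-1,1,0],[-2,-3,1]] U=[[3,-3,1],[0,-4,3],[0,0,-4]]

  row1 -= -1·row0 → [0,-4,3]
  row2 -= -2·row0 → [0,12,-13]
  row2 -= -3·row1 → [0,0,-4]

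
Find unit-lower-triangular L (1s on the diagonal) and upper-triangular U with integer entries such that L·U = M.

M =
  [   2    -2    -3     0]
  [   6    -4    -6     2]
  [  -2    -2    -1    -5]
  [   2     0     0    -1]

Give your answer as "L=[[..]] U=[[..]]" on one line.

L=[[1,0,0,0],[3,1,0,0],[-1,-2,1,0],[1,1,0,1]] U=[[2,-2,-3,0],[0,2,3,2],[0,0,2,-1],[0,0,0,-3]]

  row1 -= 3·row0 → [0,2,3,2]
  row2 -= -1·row0 → [0,-4,-4,-5]
  row3 -= 1·row0 → [0,2,3,-1]
  row2 -= -2·row1 → [0,0,2,-1]
  row3 -= 1·row1 → [0,0,0,-3]
  row3 -= 0·row2 → [0,0,0,-3]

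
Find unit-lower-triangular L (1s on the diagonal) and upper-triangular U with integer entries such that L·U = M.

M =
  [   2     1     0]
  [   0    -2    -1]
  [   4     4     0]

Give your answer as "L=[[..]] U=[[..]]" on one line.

  r1 -= 0·r0 → [0,-2,-1]
  r2 -= 2·r0 → [0,2,0]
  r2 -= -1·r1 → [0,0,-1]

L=[[1,0,0],[0,1,0],[2,-1,1]] U=[[2,1,0],[0,-2,-1],[0,0,-1]]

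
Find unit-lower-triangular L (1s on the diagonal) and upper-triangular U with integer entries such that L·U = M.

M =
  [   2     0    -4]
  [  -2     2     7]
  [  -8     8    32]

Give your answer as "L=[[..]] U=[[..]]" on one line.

  R1 -= -1·R0 → [0,2,3]
  R2 -= -4·R0 → [0,8,16]
  R2 -= 4·R1 → [0,0,4]

L=[[1,0,0],[-1,1,0],[-4,4,1]] U=[[2,0,-4],[0,2,3],[0,0,4]]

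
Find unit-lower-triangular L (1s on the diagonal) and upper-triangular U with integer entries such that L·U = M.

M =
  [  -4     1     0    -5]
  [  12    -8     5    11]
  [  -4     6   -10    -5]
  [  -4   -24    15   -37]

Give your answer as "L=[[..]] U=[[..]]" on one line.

L=[[1,0,0,0],[-3,1,0,0],[1,-1,1,0],[1,5,2,1]] U=[[-4,1,0,-5],[0,-5,5,-4],[0,0,-5,-4],[0,0,0,-4]]

  row1 -= -3·row0 → [0,-5,5,-4]
  row2 -= 1·row0 → [0,5,-10,0]
  row3 -= 1·row0 → [0,-25,15,-32]
  row2 -= -1·row1 → [0,0,-5,-4]
  row3 -= 5·row1 → [0,0,-10,-12]
  row3 -= 2·row2 → [0,0,0,-4]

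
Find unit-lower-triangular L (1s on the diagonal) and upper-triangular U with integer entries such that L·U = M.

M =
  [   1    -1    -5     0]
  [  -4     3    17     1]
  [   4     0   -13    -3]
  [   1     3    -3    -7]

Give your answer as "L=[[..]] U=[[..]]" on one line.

L=[[1,0,0,0],[-4,1,0,0],[4,-4,1,0],[1,-4,2,1]] U=[[1,-1,-5,0],[0,-1,-3,1],[0,0,-5,1],[0,0,0,-5]]

  r1 -= -4·r0 → [0,-1,-3,1]
  r2 -= 4·r0 → [0,4,7,-3]
  r3 -= 1·r0 → [0,4,2,-7]
  r2 -= -4·r1 → [0,0,-5,1]
  r3 -= -4·r1 → [0,0,-10,-3]
  r3 -= 2·r2 → [0,0,0,-5]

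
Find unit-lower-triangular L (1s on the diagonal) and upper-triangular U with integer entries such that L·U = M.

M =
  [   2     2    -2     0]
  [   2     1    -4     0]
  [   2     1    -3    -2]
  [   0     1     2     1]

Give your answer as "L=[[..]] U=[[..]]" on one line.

  r1 -= 1·r0 → [0,-1,-2,0]
  r2 -= 1·r0 → [0,-1,-1,-2]
  r3 -= 0·r0 → [0,1,2,1]
  r2 -= 1·r1 → [0,0,1,-2]
  r3 -= -1·r1 → [0,0,0,1]
  r3 -= 0·r2 → [0,0,0,1]

L=[[1,0,0,0],[1,1,0,0],[1,1,1,0],[0,-1,0,1]] U=[[2,2,-2,0],[0,-1,-2,0],[0,0,1,-2],[0,0,0,1]]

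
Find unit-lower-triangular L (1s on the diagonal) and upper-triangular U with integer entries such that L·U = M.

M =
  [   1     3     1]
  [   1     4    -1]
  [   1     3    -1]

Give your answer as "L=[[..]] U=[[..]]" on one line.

L=[[1,0,0],[1,1,0],[1,0,1]] U=[[1,3,1],[0,1,-2],[0,0,-2]]

  r1 -= 1·r0 → [0,1,-2]
  r2 -= 1·r0 → [0,0,-2]
  r2 -= 0·r1 → [0,0,-2]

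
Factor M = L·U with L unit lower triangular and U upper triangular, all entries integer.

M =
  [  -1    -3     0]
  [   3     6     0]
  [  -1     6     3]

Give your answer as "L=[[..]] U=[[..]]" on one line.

L=[[1,0,0],[-3,1,0],[1,-3,1]] U=[[-1,-3,0],[0,-3,0],[0,0,3]]

  row1 -= -3·row0 → [0,-3,0]
  row2 -= 1·row0 → [0,9,3]
  row2 -= -3·row1 → [0,0,3]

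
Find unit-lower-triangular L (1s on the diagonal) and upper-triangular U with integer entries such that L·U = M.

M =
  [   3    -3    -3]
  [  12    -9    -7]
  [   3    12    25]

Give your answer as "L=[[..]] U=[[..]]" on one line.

  R1 -= 4·R0 → [0,3,5]
  R2 -= 1·R0 → [0,15,28]
  R2 -= 5·R1 → [0,0,3]

L=[[1,0,0],[4,1,0],[1,5,1]] U=[[3,-3,-3],[0,3,5],[0,0,3]]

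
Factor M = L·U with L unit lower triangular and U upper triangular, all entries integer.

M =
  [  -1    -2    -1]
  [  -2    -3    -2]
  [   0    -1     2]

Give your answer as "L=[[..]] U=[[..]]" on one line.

  R1 -= 2·R0 → [0,1,0]
  R2 -= 0·R0 → [0,-1,2]
  R2 -= -1·R1 → [0,0,2]

L=[[1,0,0],[2,1,0],[0,-1,1]] U=[[-1,-2,-1],[0,1,0],[0,0,2]]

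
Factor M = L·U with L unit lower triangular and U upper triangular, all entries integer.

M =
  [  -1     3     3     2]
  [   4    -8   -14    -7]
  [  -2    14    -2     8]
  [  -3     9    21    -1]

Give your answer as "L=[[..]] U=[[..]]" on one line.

L=[[1,0,0,0],[-4,1,0,0],[2,2,1,0],[3,0,-3,1]] U=[[-1,3,3,2],[0,4,-2,1],[0,0,-4,2],[0,0,0,-1]]

  R1 -= -4·R0 → [0,4,-2,1]
  R2 -= 2·R0 → [0,8,-8,4]
  R3 -= 3·R0 → [0,0,12,-7]
  R2 -= 2·R1 → [0,0,-4,2]
  R3 -= 0·R1 → [0,0,12,-7]
  R3 -= -3·R2 → [0,0,0,-1]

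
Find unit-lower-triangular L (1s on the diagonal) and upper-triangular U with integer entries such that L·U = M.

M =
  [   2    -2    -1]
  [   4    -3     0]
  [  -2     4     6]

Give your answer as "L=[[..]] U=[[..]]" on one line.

L=[[1,0,0],[2,1,0],[-1,2,1]] U=[[2,-2,-1],[0,1,2],[0,0,1]]

  R1 -= 2·R0 → [0,1,2]
  R2 -= -1·R0 → [0,2,5]
  R2 -= 2·R1 → [0,0,1]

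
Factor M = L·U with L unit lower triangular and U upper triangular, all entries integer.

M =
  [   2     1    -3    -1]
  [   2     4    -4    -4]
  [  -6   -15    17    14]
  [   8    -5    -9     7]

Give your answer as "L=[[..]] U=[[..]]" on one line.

  r1 -= 1·r0 → [0,3,-1,-3]
  r2 -= -3·r0 → [0,-12,8,11]
  r3 -= 4·r0 → [0,-9,3,11]
  r2 -= -4·r1 → [0,0,4,-1]
  r3 -= -3·r1 → [0,0,0,2]
  r3 -= 0·r2 → [0,0,0,2]

L=[[1,0,0,0],[1,1,0,0],[-3,-4,1,0],[4,-3,0,1]] U=[[2,1,-3,-1],[0,3,-1,-3],[0,0,4,-1],[0,0,0,2]]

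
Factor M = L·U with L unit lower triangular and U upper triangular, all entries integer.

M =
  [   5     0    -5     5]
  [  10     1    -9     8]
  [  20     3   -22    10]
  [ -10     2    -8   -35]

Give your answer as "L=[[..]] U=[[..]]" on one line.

  R1 -= 2·R0 → [0,1,1,-2]
  R2 -= 4·R0 → [0,3,-2,-10]
  R3 -= -2·R0 → [0,2,-18,-25]
  R2 -= 3·R1 → [0,0,-5,-4]
  R3 -= 2·R1 → [0,0,-20,-21]
  R3 -= 4·R2 → [0,0,0,-5]

L=[[1,0,0,0],[2,1,0,0],[4,3,1,0],[-2,2,4,1]] U=[[5,0,-5,5],[0,1,1,-2],[0,0,-5,-4],[0,0,0,-5]]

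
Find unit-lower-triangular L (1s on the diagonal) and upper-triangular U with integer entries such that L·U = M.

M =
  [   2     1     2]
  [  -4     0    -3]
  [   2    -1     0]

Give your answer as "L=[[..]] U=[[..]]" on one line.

  R1 -= -2·R0 → [0,2,1]
  R2 -= 1·R0 → [0,-2,-2]
  R2 -= -1·R1 → [0,0,-1]

L=[[1,0,0],[-2,1,0],[1,-1,1]] U=[[2,1,2],[0,2,1],[0,0,-1]]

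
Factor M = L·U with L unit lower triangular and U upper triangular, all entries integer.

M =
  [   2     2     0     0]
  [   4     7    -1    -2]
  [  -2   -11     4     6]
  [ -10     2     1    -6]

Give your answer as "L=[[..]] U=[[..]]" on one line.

L=[[1,0,0,0],[2,1,0,0],[-1,-3,1,0],[-5,4,5,1]] U=[[2,2,0,0],[0,3,-1,-2],[0,0,1,0],[0,0,0,2]]

  r1 -= 2·r0 → [0,3,-1,-2]
  r2 -= -1·r0 → [0,-9,4,6]
  r3 -= -5·r0 → [0,12,1,-6]
  r2 -= -3·r1 → [0,0,1,0]
  r3 -= 4·r1 → [0,0,5,2]
  r3 -= 5·r2 → [0,0,0,2]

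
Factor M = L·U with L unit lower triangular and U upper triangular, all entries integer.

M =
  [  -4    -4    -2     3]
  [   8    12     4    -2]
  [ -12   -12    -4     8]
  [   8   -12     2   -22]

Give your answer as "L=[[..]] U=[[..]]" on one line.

L=[[1,0,0,0],[-2,1,0,0],[3,0,1,0],[-2,-5,-1,1]] U=[[-4,-4,-2,3],[0,4,0,4],[0,0,2,-1],[0,0,0,3]]

  R1 -= -2·R0 → [0,4,0,4]
  R2 -= 3·R0 → [0,0,2,-1]
  R3 -= -2·R0 → [0,-20,-2,-16]
  R2 -= 0·R1 → [0,0,2,-1]
  R3 -= -5·R1 → [0,0,-2,4]
  R3 -= -1·R2 → [0,0,0,3]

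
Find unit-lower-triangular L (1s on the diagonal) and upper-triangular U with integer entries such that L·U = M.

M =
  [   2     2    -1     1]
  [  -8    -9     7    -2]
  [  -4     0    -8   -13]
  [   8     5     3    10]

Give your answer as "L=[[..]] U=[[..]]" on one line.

  R1 -= -4·R0 → [0,-1,3,2]
  R2 -= -2·R0 → [0,4,-10,-11]
  R3 -= 4·R0 → [0,-3,7,6]
  R2 -= -4·R1 → [0,0,2,-3]
  R3 -= 3·R1 → [0,0,-2,0]
  R3 -= -1·R2 → [0,0,0,-3]

L=[[1,0,0,0],[-4,1,0,0],[-2,-4,1,0],[4,3,-1,1]] U=[[2,2,-1,1],[0,-1,3,2],[0,0,2,-3],[0,0,0,-3]]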